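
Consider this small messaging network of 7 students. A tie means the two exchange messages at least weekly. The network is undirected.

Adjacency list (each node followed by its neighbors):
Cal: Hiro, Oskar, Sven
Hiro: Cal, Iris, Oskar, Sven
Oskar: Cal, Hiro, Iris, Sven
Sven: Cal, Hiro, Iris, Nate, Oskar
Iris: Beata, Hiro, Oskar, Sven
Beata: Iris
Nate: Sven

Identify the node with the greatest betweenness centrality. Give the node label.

Sven

Unnormalized betweenness of each node: Beata:0, Cal:0, Hiro:2/3, Iris:5, Nate:0, Oskar:2/3, Sven:17/3.
Sven has the largest value, 17/3, making it the main broker — the node through which the most shortest paths run.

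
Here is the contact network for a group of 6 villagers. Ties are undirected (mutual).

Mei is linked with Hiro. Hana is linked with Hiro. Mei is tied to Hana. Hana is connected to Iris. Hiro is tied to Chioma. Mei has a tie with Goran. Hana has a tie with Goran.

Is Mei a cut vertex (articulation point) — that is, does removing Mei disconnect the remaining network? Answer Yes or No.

Even without Mei, every remaining node can still reach every other (the residual graph is connected), so Mei is not a cut vertex.

No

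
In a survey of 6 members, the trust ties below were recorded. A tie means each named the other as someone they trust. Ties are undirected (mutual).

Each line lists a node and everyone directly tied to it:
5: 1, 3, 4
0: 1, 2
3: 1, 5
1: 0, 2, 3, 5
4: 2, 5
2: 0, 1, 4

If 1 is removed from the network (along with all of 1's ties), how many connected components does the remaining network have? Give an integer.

1's neighbors (0, 2, 3, and 5) remain reachable from one another through other ties, so the rest of the network stays in one piece.

1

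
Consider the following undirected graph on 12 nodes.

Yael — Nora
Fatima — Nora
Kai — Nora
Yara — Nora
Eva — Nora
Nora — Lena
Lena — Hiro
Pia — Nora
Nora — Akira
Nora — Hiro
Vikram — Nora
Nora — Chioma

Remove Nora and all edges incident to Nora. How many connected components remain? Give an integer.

10

Without Nora, the remaining ties split the others into: {Yara}; {Akira}; {Pia}; {Eva}; {Kai}; {Hiro, Lena}; {Fatima}; {Chioma}; {Vikram}; {Yael}.
That's 10 separate components.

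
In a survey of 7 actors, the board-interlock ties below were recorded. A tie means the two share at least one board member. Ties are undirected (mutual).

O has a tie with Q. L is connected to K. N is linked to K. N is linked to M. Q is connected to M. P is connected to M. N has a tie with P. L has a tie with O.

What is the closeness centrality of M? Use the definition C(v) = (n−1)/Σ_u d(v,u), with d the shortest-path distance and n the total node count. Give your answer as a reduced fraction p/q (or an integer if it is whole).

Distances from M: K:2, L:3, N:1, O:2, P:1, Q:1. Sum = 10.
n = 7, so closeness = 6/10 = 3/5.

3/5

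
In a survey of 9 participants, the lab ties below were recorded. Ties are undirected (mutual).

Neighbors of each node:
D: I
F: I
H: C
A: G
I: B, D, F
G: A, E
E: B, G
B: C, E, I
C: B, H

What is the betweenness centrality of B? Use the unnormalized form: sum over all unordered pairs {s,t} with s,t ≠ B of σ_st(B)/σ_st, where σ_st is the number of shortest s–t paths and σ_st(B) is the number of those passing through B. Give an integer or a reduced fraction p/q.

21

Pairs whose geodesics pass through B — D–A: 1; D–E: 1; D–C: 1; D–H: 1; D–G: 1; F–A: 1; F–E: 1; F–C: 1; F–H: 1; F–G: 1; A–C: 1; A–H: 1; A–I: 1; E–C: 1 … (+7 more pairs).
All other pairs contribute 0.
Summing the contributions gives betweenness(B) = 21.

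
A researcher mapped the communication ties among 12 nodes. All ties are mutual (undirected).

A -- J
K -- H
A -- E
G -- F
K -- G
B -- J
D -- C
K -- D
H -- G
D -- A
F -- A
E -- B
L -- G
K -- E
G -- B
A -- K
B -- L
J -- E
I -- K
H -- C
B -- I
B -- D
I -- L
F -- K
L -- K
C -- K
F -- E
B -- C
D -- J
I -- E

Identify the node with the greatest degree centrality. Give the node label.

Degrees — A:5, B:7, C:4, D:5, E:6, F:4, G:5, H:3, I:4, J:4, K:9, L:4.
The maximum is 9, attained only by K.

K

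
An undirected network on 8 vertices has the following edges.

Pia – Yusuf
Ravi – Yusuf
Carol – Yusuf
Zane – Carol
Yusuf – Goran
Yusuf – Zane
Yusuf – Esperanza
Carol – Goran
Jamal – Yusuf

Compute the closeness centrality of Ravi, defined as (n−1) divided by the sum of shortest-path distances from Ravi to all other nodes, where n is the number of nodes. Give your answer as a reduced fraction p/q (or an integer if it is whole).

Distances from Ravi: Carol:2, Esperanza:2, Goran:2, Jamal:2, Pia:2, Yusuf:1, Zane:2. Sum = 13.
n = 8, so closeness = 7/13.

7/13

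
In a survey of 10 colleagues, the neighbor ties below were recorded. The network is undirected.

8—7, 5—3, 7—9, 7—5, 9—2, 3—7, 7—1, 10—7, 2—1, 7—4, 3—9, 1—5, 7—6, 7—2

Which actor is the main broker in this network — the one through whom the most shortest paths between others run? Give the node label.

7

Unnormalized betweenness of each node: 1:1/2, 2:1/2, 3:1/2, 4:0, 5:1/2, 6:0, 7:57/2, 8:0, 9:1/2, 10:0.
7 has the largest value, 57/2, making it the main broker — the node through which the most shortest paths run.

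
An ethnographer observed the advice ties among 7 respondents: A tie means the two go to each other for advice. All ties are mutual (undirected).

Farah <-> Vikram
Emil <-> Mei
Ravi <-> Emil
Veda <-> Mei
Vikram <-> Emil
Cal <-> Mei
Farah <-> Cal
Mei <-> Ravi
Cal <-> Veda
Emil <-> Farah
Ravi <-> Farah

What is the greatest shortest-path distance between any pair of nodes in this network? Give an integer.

3

Eccentricity of each node (its greatest distance to any other): Cal:2, Emil:2, Farah:2, Mei:2, Ravi:2, Veda:3, Vikram:3.
The maximum eccentricity is 3, realized for instance by the pair Veda–Vikram via Veda – Mei – Emil – Vikram. So the diameter is 3.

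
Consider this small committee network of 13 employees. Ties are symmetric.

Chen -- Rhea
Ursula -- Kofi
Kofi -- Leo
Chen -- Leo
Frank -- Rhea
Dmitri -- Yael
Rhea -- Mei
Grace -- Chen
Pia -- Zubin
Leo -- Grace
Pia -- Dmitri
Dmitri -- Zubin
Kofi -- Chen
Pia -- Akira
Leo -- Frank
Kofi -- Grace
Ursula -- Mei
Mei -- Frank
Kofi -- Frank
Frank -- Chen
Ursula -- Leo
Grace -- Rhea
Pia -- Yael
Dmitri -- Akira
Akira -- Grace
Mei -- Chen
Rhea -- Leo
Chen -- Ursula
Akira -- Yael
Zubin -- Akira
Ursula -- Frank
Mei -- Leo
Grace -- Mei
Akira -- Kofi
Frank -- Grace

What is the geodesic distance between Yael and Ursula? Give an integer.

3

One shortest route is Yael – Akira – Kofi – Ursula, which uses 3 edges, and at distance 2 from Yael we only reach {Grace, Kofi, Zubin}, which does not include Ursula. So d(Yael,Ursula) = 3.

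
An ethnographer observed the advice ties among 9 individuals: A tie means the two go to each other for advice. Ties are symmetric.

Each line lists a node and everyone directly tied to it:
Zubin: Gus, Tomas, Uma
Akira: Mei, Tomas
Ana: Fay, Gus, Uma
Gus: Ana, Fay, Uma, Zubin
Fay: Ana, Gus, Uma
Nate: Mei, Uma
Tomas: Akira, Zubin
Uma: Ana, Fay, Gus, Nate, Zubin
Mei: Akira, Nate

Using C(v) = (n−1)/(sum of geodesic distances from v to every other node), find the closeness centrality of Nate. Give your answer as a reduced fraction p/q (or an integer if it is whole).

Distances from Nate: Akira:2, Ana:2, Fay:2, Gus:2, Mei:1, Tomas:3, Uma:1, Zubin:2. Sum = 15.
n = 9, so closeness = 8/15.

8/15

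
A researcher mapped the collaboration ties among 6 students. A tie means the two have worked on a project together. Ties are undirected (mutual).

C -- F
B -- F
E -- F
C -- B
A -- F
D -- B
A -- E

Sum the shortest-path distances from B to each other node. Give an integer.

7

Distances from B: A:2, C:1, D:1, E:2, F:1.
Sum = 2 + 1 + 1 + 2 + 1 = 7.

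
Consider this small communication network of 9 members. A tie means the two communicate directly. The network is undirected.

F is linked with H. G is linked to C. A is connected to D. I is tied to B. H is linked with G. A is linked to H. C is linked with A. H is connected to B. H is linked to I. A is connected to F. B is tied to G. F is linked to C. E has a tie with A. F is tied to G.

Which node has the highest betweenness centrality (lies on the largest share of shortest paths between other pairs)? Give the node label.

A

Unnormalized betweenness of each node: A:163/12, B:3/4, C:1, D:0, E:0, F:19/12, G:7/3, H:39/4, I:0.
A has the largest value, 163/12, making it the main broker — the node through which the most shortest paths run.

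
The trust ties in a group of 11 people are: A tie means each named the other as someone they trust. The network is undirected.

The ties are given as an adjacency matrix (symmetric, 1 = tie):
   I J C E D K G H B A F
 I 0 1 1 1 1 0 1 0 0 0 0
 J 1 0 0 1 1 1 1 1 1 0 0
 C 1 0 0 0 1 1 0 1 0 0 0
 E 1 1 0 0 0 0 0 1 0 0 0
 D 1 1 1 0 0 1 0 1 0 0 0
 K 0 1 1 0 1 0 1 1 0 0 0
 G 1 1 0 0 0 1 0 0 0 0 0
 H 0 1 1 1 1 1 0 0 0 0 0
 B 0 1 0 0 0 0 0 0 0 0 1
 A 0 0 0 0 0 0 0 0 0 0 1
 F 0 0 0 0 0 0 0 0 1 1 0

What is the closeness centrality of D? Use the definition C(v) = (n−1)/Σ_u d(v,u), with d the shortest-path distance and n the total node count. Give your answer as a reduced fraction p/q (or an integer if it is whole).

Distances from D: A:4, B:2, C:1, E:2, F:3, G:2, H:1, I:1, J:1, K:1. Sum = 18.
n = 11, so closeness = 10/18 = 5/9.

5/9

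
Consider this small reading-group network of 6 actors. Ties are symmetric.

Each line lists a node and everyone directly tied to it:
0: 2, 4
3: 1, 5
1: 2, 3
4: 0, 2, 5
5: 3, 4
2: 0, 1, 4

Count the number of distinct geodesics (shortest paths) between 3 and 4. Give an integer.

The shortest distance is 2, and the only length-2 path is 3–5–4. So there is exactly 1 shortest path.

1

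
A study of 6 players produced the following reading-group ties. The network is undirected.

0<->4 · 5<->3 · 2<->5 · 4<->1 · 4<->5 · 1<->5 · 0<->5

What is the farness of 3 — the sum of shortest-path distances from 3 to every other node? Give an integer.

9

Distances from 3: 0:2, 1:2, 2:2, 4:2, 5:1.
Sum = 2 + 2 + 2 + 2 + 1 = 9.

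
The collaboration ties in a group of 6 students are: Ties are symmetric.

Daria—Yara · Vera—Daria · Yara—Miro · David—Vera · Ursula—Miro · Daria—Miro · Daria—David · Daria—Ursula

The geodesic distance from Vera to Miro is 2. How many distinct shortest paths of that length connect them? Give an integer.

The shortest distance is 2, and the only length-2 path is Vera–Daria–Miro. So there is exactly 1 shortest path.

1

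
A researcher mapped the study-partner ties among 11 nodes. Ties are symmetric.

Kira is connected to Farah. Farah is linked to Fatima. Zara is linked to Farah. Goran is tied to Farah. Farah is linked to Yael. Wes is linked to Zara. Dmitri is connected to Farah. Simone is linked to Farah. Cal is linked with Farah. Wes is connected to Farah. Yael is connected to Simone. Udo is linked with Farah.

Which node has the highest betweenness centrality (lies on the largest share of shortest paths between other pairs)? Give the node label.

Unnormalized betweenness of each node: Cal:0, Dmitri:0, Farah:43, Fatima:0, Goran:0, Kira:0, Simone:0, Udo:0, Wes:0, Yael:0, Zara:0.
Farah has the largest value, 43, making it the main broker — the node through which the most shortest paths run.

Farah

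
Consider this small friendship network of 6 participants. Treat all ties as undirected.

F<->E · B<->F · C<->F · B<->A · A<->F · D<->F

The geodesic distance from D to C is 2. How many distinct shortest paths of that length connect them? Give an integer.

1

The shortest distance is 2, and the only length-2 path is D–F–C. So there is exactly 1 shortest path.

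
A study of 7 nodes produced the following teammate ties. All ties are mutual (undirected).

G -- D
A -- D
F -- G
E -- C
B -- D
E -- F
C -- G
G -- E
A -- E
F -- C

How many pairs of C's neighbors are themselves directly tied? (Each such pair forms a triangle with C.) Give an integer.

C's neighbors: E, F, and G.
Neighbor pairs that are themselves tied: C–E–F; C–E–G; C–F–G. Each forms one triangle with C, for 3 in total.

3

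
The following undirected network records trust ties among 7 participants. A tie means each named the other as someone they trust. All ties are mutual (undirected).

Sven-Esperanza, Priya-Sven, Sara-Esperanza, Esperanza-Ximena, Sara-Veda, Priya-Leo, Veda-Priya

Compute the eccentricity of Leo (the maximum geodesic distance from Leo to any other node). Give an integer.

Distances from Leo: Esperanza:3, Priya:1, Sara:3, Sven:2, Veda:2, Ximena:4.
The largest is 4 (to Ximena), so the eccentricity of Leo is 4.

4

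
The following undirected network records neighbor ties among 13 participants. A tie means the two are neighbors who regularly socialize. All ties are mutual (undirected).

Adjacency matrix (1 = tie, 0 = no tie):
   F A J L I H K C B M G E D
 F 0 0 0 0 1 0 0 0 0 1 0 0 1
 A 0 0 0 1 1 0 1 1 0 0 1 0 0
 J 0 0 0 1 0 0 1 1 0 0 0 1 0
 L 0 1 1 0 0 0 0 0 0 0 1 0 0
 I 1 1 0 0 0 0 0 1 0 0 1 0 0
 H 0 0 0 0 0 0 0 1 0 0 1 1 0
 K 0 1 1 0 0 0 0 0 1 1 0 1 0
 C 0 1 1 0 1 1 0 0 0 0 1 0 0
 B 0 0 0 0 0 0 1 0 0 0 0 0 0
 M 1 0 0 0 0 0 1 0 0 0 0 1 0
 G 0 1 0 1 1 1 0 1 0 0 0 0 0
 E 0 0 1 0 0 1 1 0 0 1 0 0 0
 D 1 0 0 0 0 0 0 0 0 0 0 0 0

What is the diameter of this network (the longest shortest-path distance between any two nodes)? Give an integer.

Eccentricity of each node (its greatest distance to any other): A:3, B:4, C:3, D:4, E:3, F:3, G:3, H:4, I:3, J:4, K:3, L:4, M:3.
The maximum eccentricity is 4, realized for instance by the pair J–D via J – E – M – F – D. So the diameter is 4.

4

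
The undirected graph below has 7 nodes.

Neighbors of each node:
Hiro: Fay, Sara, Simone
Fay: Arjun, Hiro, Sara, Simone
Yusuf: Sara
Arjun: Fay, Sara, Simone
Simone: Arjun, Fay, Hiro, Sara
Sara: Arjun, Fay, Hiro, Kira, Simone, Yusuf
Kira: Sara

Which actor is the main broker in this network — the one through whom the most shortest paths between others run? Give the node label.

Sara

Unnormalized betweenness of each node: Arjun:0, Fay:1/3, Hiro:0, Kira:0, Sara:28/3, Simone:1/3, Yusuf:0.
Sara has the largest value, 28/3, making it the main broker — the node through which the most shortest paths run.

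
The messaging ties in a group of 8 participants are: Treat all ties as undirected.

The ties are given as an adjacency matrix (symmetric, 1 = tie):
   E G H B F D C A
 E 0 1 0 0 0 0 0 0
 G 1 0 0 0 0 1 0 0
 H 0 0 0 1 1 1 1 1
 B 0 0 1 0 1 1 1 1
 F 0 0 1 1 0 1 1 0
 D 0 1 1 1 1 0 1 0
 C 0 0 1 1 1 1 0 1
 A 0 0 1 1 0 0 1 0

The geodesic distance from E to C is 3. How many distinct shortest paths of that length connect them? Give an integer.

The shortest distance is 3, and the only length-3 path is E–G–D–C. So there is exactly 1 shortest path.

1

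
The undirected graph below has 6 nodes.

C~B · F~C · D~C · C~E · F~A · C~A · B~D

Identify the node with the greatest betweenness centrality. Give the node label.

C

Unnormalized betweenness of each node: A:0, B:0, C:8, D:0, E:0, F:0.
C has the largest value, 8, making it the main broker — the node through which the most shortest paths run.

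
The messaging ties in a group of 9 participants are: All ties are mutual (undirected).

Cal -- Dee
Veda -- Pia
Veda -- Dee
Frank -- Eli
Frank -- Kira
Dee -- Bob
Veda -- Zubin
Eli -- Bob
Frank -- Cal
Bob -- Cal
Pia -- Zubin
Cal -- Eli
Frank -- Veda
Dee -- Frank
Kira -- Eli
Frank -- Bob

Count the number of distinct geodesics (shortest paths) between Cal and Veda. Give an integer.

2

The shortest distance is 2. The length-2 paths are: Cal–Frank–Veda; Cal–Dee–Veda.
That gives 2 distinct shortest paths.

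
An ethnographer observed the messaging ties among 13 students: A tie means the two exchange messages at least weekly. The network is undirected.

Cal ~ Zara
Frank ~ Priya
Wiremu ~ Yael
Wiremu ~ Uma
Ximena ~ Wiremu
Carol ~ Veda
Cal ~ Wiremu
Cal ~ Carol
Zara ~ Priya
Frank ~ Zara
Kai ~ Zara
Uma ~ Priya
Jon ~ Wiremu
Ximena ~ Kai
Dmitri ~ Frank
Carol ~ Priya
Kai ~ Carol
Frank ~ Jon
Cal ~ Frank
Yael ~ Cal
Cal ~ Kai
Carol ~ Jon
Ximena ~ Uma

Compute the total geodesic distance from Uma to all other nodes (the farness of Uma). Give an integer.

Distances from Uma: Cal:2, Carol:2, Dmitri:3, Frank:2, Jon:2, Kai:2, Priya:1, Veda:3, Wiremu:1, Ximena:1, Yael:2, Zara:2.
Sum = 2 + 2 + 3 + 2 + 2 + 2 + 1 + 3 + 1 + 1 + 2 + 2 = 23.

23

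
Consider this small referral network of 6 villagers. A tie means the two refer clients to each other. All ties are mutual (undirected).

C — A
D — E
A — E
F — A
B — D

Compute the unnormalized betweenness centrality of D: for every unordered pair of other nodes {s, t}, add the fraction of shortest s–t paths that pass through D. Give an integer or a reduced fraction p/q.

Pairs whose geodesics pass through D — C–B: 1; F–B: 1; A–B: 1; E–B: 1.
All other pairs contribute 0.
Summing the contributions gives betweenness(D) = 4.

4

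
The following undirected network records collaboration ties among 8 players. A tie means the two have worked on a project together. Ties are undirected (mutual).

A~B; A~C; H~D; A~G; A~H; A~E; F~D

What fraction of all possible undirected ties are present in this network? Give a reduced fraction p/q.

There are 7 edges and 8 nodes, so the maximum possible is C(8,2) = 28.
Density = 7/28 = 1/4.

1/4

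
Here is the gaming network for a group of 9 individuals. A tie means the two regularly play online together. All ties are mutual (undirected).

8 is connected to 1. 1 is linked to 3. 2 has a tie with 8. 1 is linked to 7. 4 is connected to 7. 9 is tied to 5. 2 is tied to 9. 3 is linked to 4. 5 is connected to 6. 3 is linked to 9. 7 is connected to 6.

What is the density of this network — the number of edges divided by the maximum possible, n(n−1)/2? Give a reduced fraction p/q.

11/36

There are 11 edges and 9 nodes, so the maximum possible is C(9,2) = 36.
Density = 11/36.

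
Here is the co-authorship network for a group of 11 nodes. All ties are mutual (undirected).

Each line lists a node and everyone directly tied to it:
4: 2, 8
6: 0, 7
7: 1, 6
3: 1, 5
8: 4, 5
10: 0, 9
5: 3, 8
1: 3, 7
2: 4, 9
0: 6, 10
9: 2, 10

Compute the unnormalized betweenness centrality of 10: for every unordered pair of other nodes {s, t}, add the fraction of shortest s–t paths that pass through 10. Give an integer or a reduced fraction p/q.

10

Pairs whose geodesics pass through 10 — 1–9: 1; 8–0: 1; 4–0: 1; 4–6: 1; 2–0: 1; 2–6: 1; 2–7: 1; 9–0: 1; 9–6: 1; 9–7: 1.
All other pairs contribute 0.
Summing the contributions gives betweenness(10) = 10.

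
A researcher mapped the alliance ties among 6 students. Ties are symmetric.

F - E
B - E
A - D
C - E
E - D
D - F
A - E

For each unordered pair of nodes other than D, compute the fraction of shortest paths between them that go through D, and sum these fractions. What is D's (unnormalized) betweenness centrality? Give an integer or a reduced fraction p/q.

Pairs whose geodesics pass through D — A–F: 1/2.
All other pairs contribute 0.
Summing the contributions gives betweenness(D) = 1/2.

1/2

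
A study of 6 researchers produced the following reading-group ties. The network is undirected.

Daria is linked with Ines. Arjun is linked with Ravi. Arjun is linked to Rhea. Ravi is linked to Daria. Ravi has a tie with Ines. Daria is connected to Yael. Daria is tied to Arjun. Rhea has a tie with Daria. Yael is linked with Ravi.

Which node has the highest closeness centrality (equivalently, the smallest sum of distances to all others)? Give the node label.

Farness (sum of distances to all others) for each node — Arjun:7, Daria:5, Ines:8, Ravi:6, Rhea:8, Yael:8.
The smallest farness is 5, for Daria, so Daria has the highest closeness.

Daria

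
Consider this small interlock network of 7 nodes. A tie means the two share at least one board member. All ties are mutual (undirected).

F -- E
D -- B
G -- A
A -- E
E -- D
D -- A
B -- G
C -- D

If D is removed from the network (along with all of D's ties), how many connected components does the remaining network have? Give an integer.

Without D, the remaining ties split the others into: {A, B, E, F, G}; {C}.
That's 2 separate components.

2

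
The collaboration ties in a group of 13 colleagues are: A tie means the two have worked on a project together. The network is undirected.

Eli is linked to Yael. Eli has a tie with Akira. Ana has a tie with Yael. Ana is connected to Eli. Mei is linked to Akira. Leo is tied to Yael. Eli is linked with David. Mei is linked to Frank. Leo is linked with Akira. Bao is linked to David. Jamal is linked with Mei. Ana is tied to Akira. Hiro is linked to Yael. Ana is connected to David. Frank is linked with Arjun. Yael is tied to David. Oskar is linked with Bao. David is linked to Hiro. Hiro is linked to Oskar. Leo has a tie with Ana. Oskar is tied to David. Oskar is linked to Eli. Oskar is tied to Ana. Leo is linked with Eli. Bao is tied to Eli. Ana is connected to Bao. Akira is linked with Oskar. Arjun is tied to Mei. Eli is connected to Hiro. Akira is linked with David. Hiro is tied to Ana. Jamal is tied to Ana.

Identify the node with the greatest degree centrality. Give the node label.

Degrees — Akira:6, Ana:9, Arjun:2, Bao:4, David:7, Eli:8, Frank:2, Hiro:5, Jamal:2, Leo:4, Mei:4, Oskar:6, Yael:5.
The maximum is 9, attained only by Ana.

Ana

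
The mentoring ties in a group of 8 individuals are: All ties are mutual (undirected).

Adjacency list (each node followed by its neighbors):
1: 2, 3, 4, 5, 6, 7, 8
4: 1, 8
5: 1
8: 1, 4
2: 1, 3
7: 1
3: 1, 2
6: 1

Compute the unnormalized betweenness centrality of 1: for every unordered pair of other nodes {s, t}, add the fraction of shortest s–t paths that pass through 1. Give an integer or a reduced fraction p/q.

19

Pairs whose geodesics pass through 1 — 5–8: 1; 5–2: 1; 5–7: 1; 5–3: 1; 5–4: 1; 5–6: 1; 8–2: 1; 8–7: 1; 8–3: 1; 8–6: 1; 2–7: 1; 2–4: 1; 2–6: 1; 7–3: 1 … (+5 more pairs).
All other pairs contribute 0.
Summing the contributions gives betweenness(1) = 19.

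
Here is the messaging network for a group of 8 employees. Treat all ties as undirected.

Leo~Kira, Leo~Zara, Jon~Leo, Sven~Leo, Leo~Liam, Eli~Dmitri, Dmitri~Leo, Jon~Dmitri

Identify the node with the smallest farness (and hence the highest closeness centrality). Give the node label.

Leo

Farness (sum of distances to all others) for each node — Dmitri:11, Eli:17, Jon:12, Kira:14, Leo:8, Liam:14, Sven:14, Zara:14.
The smallest farness is 8, for Leo, so Leo has the highest closeness.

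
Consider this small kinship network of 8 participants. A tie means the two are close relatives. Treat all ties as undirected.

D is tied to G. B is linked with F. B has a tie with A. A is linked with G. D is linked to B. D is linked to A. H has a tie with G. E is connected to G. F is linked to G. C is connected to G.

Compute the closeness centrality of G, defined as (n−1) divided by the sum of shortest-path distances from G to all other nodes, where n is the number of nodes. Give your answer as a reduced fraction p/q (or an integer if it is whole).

Distances from G: A:1, B:2, C:1, D:1, E:1, F:1, H:1. Sum = 8.
n = 8, so closeness = 7/8.

7/8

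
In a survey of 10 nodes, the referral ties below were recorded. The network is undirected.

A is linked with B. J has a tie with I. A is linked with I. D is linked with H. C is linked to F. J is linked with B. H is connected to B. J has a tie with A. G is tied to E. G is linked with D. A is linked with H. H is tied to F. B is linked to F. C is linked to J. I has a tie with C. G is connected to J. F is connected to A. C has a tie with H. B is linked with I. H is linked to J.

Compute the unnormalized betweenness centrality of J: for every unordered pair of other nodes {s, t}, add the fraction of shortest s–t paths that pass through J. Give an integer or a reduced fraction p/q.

Pairs whose geodesics pass through J — I–H: 1/4; I–G: 1; I–D: 2/5; I–E: 1; C–B: 1/4; C–A: 1/4; C–G: 1; C–E: 1; H–G: 1/2; H–E: 1/2; B–G: 1; B–E: 1; A–G: 1; A–E: 1 … (+2 more pairs).
All other pairs contribute 0.
Summing the contributions gives betweenness(J) = 47/4.

47/4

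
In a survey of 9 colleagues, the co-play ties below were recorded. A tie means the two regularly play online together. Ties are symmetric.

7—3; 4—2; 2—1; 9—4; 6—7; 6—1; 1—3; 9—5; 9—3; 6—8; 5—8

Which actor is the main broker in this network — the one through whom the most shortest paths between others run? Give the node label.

Unnormalized betweenness of each node: 1:37/6, 2:2, 3:17/3, 4:2, 5:8/3, 6:17/3, 7:7/6, 8:7/3, 9:22/3.
9 has the largest value, 22/3, making it the main broker — the node through which the most shortest paths run.

9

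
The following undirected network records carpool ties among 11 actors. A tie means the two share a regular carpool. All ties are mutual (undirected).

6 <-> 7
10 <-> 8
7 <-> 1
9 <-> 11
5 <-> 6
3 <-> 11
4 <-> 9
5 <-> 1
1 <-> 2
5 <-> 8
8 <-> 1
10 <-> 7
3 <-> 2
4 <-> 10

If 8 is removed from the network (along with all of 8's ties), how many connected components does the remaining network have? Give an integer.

1

8's neighbors (1, 5, and 10) remain reachable from one another through other ties, so the rest of the network stays in one piece.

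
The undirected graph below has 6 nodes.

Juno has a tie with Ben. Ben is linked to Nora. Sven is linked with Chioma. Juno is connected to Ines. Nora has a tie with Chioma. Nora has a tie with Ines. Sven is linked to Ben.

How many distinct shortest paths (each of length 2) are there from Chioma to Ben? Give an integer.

2

The shortest distance is 2. The length-2 paths are: Chioma–Sven–Ben; Chioma–Nora–Ben.
That gives 2 distinct shortest paths.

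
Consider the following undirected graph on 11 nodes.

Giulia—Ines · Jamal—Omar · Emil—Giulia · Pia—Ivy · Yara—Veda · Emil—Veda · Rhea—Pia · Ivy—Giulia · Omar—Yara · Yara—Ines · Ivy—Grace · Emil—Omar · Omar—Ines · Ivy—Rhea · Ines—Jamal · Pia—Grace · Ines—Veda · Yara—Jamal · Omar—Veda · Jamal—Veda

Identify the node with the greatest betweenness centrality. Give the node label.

Giulia

Unnormalized betweenness of each node: Emil:5, Giulia:73/3, Grace:0, Ines:15, Ivy:43/2, Jamal:0, Omar:4/3, Pia:1/2, Rhea:0, Veda:4/3, Yara:0.
Giulia has the largest value, 73/3, making it the main broker — the node through which the most shortest paths run.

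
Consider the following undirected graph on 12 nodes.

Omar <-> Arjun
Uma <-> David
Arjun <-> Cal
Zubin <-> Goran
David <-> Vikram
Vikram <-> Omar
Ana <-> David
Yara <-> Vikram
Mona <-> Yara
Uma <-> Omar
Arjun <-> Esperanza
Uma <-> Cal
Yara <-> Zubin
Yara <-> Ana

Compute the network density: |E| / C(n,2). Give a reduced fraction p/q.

7/33

There are 14 edges and 12 nodes, so the maximum possible is C(12,2) = 66.
Density = 14/66 = 7/33.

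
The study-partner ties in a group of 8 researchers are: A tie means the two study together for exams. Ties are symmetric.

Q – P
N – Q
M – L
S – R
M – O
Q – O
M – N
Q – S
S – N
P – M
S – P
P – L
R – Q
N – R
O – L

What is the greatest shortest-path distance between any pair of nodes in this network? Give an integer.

Eccentricity of each node (its greatest distance to any other): L:3, M:2, N:2, O:2, P:2, Q:2, R:3, S:2.
The maximum eccentricity is 3, realized for instance by the pair R–L via R – Q – O – L. So the diameter is 3.

3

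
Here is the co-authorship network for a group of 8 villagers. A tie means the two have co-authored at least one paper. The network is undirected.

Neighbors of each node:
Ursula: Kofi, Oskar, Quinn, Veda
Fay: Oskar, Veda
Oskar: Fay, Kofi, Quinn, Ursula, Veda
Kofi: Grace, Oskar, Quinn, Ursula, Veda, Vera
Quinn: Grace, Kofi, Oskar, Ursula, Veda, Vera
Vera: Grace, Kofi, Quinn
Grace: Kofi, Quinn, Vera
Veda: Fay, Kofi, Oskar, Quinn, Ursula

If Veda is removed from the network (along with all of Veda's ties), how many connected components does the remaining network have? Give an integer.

Veda's neighbors (Fay, Kofi, Oskar, Quinn, and Ursula) remain reachable from one another through other ties, so the rest of the network stays in one piece.

1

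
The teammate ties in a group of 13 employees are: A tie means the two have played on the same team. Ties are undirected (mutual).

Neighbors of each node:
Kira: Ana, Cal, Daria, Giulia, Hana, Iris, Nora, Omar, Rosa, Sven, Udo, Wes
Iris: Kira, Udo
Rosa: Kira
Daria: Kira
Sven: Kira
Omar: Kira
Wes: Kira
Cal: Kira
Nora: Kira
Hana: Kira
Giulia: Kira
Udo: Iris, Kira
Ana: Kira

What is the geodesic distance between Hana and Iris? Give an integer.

One shortest route is Hana – Kira – Iris, which uses 2 edges, and Hana and Iris are not directly tied, so nothing shorter exists. So d(Hana,Iris) = 2.

2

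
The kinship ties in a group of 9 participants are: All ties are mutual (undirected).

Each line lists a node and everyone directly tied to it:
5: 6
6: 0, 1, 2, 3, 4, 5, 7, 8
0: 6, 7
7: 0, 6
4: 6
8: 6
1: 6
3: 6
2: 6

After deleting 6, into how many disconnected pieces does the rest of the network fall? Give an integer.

Without 6, the remaining ties split the others into: {5}; {0, 7}; {1}; {4}; {8}; {3}; {2}.
That's 7 separate components.

7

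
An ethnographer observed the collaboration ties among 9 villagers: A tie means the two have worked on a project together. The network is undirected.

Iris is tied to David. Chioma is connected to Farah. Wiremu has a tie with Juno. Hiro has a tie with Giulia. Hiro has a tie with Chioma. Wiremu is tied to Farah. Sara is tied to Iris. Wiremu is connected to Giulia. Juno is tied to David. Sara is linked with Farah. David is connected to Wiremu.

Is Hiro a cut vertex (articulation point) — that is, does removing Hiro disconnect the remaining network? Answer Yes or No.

Even without Hiro, every remaining node can still reach every other (the residual graph is connected), so Hiro is not a cut vertex.

No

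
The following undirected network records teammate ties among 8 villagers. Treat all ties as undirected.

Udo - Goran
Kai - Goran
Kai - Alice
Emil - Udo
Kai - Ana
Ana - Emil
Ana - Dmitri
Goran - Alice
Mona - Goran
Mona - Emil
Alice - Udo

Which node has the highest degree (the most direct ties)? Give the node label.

Goran

Degrees — Alice:3, Ana:3, Dmitri:1, Emil:3, Goran:4, Kai:3, Mona:2, Udo:3.
The maximum is 4, attained only by Goran.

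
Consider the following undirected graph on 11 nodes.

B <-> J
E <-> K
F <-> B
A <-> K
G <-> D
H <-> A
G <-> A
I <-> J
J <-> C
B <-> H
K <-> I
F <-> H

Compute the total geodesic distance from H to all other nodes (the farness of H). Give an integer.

21

Distances from H: A:1, B:1, C:3, D:3, E:3, F:1, G:2, I:3, J:2, K:2.
Sum = 1 + 1 + 3 + 3 + 3 + 1 + 2 + 3 + 2 + 2 = 21.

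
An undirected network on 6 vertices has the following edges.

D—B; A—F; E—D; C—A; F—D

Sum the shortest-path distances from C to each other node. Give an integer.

Distances from C: A:1, B:4, D:3, E:4, F:2.
Sum = 1 + 4 + 3 + 4 + 2 = 14.

14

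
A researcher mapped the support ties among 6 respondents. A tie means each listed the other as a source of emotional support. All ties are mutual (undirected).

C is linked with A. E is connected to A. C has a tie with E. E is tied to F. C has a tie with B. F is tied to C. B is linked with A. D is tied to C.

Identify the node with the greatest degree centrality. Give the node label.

Degrees — A:3, B:2, C:5, D:1, E:3, F:2.
The maximum is 5, attained only by C.

C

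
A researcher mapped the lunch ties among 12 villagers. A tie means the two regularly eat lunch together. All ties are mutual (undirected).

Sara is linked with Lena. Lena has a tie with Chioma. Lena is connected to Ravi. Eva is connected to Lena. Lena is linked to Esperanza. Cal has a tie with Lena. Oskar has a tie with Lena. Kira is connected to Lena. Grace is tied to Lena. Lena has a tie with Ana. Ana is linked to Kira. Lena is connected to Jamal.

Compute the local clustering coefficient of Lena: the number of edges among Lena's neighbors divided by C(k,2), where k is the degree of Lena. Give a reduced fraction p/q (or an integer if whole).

Lena's neighbors: Ana, Cal, Chioma, Esperanza, Eva, Grace, Jamal, Kira, Oskar, Ravi, and Sara (k = 11).
Possible neighbor pairs: C(11,2) = 55. Edges among them: Ana–Kira → e = 1.
Clustering(Lena) = 1/55.

1/55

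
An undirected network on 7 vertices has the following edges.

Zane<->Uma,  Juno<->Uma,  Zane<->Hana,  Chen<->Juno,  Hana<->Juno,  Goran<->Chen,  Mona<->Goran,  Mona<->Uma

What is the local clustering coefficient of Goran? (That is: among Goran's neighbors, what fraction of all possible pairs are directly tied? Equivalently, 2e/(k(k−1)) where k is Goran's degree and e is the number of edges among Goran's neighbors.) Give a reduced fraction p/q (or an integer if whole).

0

Goran's neighbors: Chen and Mona (k = 2).
Possible neighbor pairs: C(2,2) = 1. Edges among them: none → e = 0.
Clustering(Goran) = 0/1.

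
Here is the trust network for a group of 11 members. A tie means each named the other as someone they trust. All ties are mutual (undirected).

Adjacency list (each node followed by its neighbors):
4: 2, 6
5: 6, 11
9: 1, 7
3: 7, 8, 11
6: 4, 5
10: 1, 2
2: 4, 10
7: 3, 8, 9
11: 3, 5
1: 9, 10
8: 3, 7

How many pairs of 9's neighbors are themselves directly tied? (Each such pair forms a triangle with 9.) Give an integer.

0

9's neighbors are 1 and 7, but none of them are tied to each other, so no triangle contains 9.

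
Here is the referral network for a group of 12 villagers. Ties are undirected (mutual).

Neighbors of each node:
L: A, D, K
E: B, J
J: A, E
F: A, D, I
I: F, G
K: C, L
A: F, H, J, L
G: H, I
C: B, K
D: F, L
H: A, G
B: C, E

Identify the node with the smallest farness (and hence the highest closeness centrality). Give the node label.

Farness (sum of distances to all others) for each node — A:20, B:34, C:33, D:28, E:30, F:25, G:33, H:27, I:32, J:25, K:28, L:23.
The smallest farness is 20, for A, so A has the highest closeness.

A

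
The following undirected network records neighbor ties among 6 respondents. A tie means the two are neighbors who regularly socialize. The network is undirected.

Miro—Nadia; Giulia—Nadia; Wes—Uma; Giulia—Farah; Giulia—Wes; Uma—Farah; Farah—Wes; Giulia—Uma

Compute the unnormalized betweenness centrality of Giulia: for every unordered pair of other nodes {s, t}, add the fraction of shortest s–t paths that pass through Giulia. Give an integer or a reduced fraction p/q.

Pairs whose geodesics pass through Giulia — Uma–Nadia: 1; Uma–Miro: 1; Wes–Nadia: 1; Wes–Miro: 1; Nadia–Farah: 1; Farah–Miro: 1.
All other pairs contribute 0.
Summing the contributions gives betweenness(Giulia) = 6.

6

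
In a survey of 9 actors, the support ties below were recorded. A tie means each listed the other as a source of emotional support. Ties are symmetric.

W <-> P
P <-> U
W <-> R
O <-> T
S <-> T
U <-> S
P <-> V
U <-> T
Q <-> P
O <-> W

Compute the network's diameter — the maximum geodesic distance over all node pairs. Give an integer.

4

Eccentricity of each node (its greatest distance to any other): O:3, P:2, Q:3, R:4, S:4, T:3, U:3, V:3, W:3.
The maximum eccentricity is 4, realized for instance by the pair R–S via R – W – P – U – S. So the diameter is 4.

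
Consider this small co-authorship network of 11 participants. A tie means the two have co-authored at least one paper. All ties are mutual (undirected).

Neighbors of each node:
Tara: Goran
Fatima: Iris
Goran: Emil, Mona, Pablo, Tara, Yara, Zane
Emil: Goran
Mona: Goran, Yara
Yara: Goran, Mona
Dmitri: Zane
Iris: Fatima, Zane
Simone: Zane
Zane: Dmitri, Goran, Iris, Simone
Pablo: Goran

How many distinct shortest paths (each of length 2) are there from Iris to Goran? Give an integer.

The shortest distance is 2, and the only length-2 path is Iris–Zane–Goran. So there is exactly 1 shortest path.

1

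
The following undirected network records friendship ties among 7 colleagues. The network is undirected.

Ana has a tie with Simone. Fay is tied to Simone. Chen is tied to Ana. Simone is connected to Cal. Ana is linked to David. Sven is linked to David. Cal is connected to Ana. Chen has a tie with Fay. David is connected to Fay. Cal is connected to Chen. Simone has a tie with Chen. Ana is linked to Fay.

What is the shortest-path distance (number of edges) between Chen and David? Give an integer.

2

One shortest route is Chen – Fay – David, which uses 2 edges, and Chen and David are not directly tied, so nothing shorter exists. So d(Chen,David) = 2.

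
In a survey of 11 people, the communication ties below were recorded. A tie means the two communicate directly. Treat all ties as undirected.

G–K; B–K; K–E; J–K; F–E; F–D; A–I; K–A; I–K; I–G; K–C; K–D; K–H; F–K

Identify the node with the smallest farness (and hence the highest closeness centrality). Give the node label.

K

Farness (sum of distances to all others) for each node — A:18, B:19, C:19, D:18, E:18, F:17, G:18, H:19, I:17, J:19, K:10.
The smallest farness is 10, for K, so K has the highest closeness.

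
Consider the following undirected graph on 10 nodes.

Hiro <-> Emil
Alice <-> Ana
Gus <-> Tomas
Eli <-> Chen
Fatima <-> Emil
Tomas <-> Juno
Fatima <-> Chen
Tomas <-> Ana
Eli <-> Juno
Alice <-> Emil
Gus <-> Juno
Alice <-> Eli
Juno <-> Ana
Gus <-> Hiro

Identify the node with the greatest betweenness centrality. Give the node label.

Emil

Unnormalized betweenness of each node: Alice:19/3, Ana:19/6, Chen:7/3, Eli:89/12, Emil:31/4, Fatima:2, Gus:13/3, Hiro:41/12, Juno:43/6, Tomas:13/12.
Emil has the largest value, 31/4, making it the main broker — the node through which the most shortest paths run.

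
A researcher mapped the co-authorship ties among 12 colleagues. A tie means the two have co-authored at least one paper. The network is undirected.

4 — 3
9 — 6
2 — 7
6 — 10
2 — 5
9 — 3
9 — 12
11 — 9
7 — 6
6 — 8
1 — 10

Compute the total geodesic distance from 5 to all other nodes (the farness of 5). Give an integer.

Distances from 5: 1:5, 2:1, 3:5, 4:6, 6:3, 7:2, 8:4, 9:4, 10:4, 11:5, 12:5.
Sum = 5 + 1 + 5 + 6 + 3 + 2 + 4 + 4 + 4 + 5 + 5 = 44.

44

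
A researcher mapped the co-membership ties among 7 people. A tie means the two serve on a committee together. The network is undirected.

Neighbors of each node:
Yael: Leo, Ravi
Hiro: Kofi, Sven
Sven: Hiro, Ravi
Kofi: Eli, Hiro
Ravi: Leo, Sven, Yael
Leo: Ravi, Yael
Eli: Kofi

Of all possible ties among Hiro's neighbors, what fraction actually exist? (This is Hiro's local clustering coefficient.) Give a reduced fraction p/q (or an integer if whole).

Hiro's neighbors: Kofi and Sven (k = 2).
Possible neighbor pairs: C(2,2) = 1. Edges among them: none → e = 0.
Clustering(Hiro) = 0/1.

0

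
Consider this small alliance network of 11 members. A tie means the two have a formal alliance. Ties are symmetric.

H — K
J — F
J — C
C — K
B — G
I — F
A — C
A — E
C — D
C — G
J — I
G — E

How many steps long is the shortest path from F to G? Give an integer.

3

One shortest route is F – J – C – G, which uses 3 edges, and at distance 2 from F we only reach {C}, which does not include G. So d(F,G) = 3.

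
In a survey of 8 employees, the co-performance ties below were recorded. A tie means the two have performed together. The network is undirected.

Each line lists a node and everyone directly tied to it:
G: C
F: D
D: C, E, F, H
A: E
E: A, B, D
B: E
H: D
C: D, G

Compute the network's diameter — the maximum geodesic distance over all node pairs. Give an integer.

Eccentricity of each node (its greatest distance to any other): A:4, B:4, C:3, D:2, E:3, F:3, G:4, H:3.
The maximum eccentricity is 4, realized for instance by the pair B–G via B – E – D – C – G. So the diameter is 4.

4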